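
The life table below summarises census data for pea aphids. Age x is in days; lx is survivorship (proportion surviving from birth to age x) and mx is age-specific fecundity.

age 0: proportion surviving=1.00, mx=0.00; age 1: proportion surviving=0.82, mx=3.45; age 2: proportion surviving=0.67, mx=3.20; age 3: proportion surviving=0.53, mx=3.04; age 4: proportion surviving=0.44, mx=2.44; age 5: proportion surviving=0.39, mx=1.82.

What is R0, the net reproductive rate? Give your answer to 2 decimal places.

8.37

lx·mx by age: 0, 2.829, 2.144, 1.6112, 1.0736, 0.7098
R0 = Σ lx·mx = 8.3676 → 8.37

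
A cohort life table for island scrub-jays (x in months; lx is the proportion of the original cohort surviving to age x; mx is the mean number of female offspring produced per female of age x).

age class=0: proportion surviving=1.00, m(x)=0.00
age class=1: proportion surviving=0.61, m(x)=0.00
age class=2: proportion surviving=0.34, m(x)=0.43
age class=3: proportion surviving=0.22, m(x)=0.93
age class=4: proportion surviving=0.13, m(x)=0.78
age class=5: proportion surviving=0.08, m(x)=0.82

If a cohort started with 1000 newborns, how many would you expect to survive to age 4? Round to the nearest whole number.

130

Expected survivors = N0 · l_4 = 1000 × 0.13 = 130 → 130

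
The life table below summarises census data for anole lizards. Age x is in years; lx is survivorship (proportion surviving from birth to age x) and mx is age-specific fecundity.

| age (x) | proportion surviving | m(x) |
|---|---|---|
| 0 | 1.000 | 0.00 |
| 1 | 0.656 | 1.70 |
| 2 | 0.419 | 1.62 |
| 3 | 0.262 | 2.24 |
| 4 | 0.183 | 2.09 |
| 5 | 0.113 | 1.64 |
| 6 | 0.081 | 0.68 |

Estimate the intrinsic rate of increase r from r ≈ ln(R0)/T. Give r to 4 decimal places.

0.4706

R0 = Σ lx·mx = 0 + 1.1152 + 0.67878 + 0.58688 + 0.38247 + 0.18532 + 0.05508 = 3.00373
Σ x·lx·mx = 7.02036; T = 7.02036/3.00373 = 2.33721…
r ≈ ln(R0)/T = ln(3.00373)/2.33721… = 0.470584… → 0.4706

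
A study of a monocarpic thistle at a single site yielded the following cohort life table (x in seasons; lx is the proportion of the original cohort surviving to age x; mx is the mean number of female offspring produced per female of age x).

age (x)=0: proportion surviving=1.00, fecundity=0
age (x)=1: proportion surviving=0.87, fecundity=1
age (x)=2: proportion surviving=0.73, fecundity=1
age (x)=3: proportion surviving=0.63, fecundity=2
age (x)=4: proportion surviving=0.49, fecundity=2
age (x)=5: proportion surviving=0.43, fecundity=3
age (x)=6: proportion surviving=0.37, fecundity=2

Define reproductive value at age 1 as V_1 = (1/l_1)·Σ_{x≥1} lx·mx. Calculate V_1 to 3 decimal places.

6.747

lx·mx for x ≥ 1: 0.87, 0.73, 1.26, 0.98, 1.29, 0.74 → sum = 5.87
V_1 = 5.87 / l_1 = 5.87 / 0.87 = 6.747126… → 6.747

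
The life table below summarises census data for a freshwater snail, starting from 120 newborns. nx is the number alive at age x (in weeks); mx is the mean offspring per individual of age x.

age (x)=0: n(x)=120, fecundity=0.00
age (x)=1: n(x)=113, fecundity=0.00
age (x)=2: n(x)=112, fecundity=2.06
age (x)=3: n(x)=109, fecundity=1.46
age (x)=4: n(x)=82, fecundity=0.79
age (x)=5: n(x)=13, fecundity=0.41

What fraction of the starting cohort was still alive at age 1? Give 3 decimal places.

0.942

l_1 = n_1/n_0 = 113/120 = 0.941667… → 0.942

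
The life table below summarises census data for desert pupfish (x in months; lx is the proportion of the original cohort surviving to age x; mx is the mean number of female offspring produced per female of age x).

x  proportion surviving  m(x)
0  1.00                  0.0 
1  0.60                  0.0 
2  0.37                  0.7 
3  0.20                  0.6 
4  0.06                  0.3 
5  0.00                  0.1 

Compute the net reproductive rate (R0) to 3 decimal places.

0.397

lx·mx by age: 0, 0, 0.259, 0.12, 0.018, 0
R0 = Σ lx·mx = 0.397 → 0.397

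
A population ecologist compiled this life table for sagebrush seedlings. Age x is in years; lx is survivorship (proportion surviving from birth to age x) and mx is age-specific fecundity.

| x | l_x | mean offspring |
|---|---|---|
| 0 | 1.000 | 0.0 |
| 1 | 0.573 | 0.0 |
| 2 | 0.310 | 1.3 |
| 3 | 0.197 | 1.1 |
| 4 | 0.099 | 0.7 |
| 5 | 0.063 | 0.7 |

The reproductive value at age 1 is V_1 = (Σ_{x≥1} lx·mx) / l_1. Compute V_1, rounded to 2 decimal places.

1.28

lx·mx for x ≥ 1: 0, 0.403, 0.2167, 0.0693, 0.0441 → sum = 0.7331
V_1 = 0.7331 / l_1 = 0.7331 / 0.573 = 1.279407… → 1.28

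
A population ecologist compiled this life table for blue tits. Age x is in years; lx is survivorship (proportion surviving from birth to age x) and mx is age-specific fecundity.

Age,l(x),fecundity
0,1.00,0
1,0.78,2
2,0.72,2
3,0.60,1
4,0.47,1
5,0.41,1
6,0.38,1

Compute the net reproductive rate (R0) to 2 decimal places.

lx·mx by age: 0, 1.56, 1.44, 0.6, 0.47, 0.41, 0.38
R0 = Σ lx·mx = 4.86 → 4.86

4.86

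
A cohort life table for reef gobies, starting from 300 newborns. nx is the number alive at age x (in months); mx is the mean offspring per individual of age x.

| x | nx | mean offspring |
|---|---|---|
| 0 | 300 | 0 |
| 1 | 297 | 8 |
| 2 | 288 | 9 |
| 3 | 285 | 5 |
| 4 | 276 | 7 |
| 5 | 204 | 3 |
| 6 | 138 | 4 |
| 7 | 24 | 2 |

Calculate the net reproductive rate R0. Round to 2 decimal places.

lx = nx/n0 = nx/300: 1, 0.99, 0.96, 0.95, 0.92, 0.68, 0.46, 0.08
lx·mx by age: 0, 7.92, 8.64, 4.75, 6.44, 2.04, 1.84, 0.16
R0 = Σ lx·mx = 31.79 → 31.79

31.79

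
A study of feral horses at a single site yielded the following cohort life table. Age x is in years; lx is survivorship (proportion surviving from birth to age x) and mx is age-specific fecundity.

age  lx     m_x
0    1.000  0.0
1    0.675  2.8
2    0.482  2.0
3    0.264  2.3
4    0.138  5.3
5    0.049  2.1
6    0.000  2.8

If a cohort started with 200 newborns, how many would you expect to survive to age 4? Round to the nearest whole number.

Expected survivors = N0 · l_4 = 200 × 0.138 = 27.6 → 28

28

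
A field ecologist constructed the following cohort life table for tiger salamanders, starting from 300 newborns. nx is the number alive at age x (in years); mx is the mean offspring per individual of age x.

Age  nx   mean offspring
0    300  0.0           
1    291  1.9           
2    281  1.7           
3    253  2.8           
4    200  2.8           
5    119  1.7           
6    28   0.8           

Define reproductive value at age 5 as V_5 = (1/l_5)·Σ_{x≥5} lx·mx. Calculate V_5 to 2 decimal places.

lx = nx/n0 = nx/300: 1, 0.97, 0.93667…, 0.84333…, 0.66667…, 0.39667…, 0.09333…
lx·mx for x ≥ 5: 0.674333…, 0.074667… → sum = 0.749…
V_5 = 0.749… / l_5 = 0.749… / 0.396667… = 1.888235… → 1.89

1.89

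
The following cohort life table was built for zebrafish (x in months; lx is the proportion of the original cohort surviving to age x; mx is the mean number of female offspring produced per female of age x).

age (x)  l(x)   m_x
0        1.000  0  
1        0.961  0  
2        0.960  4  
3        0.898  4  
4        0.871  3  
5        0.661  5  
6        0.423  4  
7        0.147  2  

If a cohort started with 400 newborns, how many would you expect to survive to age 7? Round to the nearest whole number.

59

Expected survivors = N0 · l_7 = 400 × 0.147 = 58.8 → 59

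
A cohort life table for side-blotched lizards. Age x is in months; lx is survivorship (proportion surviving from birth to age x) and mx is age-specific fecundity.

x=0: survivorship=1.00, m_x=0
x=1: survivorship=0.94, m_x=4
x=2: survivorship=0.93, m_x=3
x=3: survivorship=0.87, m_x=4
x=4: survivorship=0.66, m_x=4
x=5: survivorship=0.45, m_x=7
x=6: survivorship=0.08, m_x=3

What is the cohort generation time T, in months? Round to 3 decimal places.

lx·mx: 0, 3.76, 2.79, 3.48, 2.64, 3.15, 0.24 → R0 = 16.06
x·lx·mx: 0, 3.76, 5.58, 10.44, 10.56, 15.75, 1.44 → Σ = 47.53
T = 47.53 / 16.06 = 2.959527… → 2.960

2.960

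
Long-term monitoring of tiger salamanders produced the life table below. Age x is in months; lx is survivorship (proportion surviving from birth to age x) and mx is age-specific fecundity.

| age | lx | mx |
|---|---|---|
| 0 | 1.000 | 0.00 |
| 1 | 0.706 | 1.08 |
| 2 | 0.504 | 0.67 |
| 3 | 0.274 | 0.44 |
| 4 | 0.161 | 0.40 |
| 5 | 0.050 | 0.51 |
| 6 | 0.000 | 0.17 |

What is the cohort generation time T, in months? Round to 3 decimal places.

lx·mx: 0, 0.76248, 0.33768, 0.12056, 0.0644, 0.0255, 0 → R0 = 1.31062
x·lx·mx: 0, 0.76248, 0.67536, 0.36168, 0.2576, 0.1275, 0 → Σ = 2.18462
T = 2.18462 / 1.31062 = 1.66686… → 1.667

1.667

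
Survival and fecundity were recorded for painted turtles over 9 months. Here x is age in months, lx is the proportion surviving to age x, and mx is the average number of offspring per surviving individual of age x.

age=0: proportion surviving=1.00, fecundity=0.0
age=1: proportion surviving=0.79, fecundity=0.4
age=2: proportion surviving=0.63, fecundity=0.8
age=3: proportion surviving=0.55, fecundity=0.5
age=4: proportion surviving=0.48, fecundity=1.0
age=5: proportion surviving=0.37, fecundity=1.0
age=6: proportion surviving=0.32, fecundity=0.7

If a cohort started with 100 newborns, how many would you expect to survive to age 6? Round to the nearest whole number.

Expected survivors = N0 · l_6 = 100 × 0.32 = 32 → 32

32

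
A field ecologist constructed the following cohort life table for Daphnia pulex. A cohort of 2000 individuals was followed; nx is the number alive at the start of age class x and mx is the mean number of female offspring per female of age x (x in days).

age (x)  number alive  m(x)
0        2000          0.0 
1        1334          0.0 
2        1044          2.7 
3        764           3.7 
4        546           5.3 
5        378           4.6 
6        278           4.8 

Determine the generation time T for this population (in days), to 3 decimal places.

3.651

lx = nx/n0 = nx/2000: 1, 0.667, 0.522, 0.382, 0.273, 0.189, 0.139
lx·mx: 0, 0, 1.4094, 1.4134, 1.4469, 0.8694, 0.6672 → R0 = 5.8063
x·lx·mx: 0, 0, 2.8188, 4.2402, 5.7876, 4.347, 4.0032 → Σ = 21.1968
T = 21.1968 / 5.8063 = 3.650655… → 3.651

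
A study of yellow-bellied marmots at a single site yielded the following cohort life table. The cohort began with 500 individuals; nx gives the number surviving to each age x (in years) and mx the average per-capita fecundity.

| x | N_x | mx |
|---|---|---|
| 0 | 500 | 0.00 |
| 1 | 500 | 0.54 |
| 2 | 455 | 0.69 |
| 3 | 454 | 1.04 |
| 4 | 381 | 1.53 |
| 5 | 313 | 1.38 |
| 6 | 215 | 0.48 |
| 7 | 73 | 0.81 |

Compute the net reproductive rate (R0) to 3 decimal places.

lx = nx/n0 = nx/500: 1, 1, 0.91, 0.908, 0.762, 0.626, 0.43, 0.146
lx·mx by age: 0, 0.54, 0.6279, 0.94432, 1.16586, 0.86388, 0.2064, 0.11826
R0 = Σ lx·mx = 4.46662 → 4.467

4.467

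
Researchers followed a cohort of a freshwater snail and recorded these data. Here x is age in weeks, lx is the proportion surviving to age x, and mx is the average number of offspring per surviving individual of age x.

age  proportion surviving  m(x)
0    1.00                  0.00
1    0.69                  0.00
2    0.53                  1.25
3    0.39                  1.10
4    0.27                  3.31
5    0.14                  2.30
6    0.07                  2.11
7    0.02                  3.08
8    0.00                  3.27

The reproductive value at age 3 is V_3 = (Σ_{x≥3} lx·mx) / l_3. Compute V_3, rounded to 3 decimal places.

lx·mx for x ≥ 3: 0.429, 0.8937, 0.322, 0.1477, 0.0616, 0 → sum = 1.854
V_3 = 1.854 / l_3 = 1.854 / 0.39 = 4.753846… → 4.754

4.754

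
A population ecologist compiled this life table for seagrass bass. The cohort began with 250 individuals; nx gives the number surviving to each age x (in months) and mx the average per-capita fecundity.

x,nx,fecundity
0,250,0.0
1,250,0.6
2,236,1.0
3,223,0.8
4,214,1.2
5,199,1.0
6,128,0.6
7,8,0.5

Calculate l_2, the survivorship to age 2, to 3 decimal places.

0.944

l_2 = n_2/n_0 = 236/250 = 0.944 → 0.944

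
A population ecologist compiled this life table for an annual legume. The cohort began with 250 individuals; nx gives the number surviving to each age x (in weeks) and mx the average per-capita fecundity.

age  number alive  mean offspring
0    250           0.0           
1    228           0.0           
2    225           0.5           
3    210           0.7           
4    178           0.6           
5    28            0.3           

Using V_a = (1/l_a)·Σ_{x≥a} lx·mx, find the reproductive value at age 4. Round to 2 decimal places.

lx = nx/n0 = nx/250: 1, 0.912, 0.9, 0.84, 0.712, 0.112
lx·mx for x ≥ 4: 0.4272, 0.0336 → sum = 0.4608
V_4 = 0.4608 / l_4 = 0.4608 / 0.712 = 0.647191… → 0.65

0.65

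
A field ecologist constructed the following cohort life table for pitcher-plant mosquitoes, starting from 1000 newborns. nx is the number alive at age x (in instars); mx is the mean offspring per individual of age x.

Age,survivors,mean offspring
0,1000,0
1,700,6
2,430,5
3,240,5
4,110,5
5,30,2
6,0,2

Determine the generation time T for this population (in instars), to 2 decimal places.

1.79

lx = nx/n0 = nx/1000: 1, 0.7, 0.43, 0.24, 0.11, 0.03, 0
lx·mx: 0, 4.2, 2.15, 1.2, 0.55, 0.06, 0 → R0 = 8.16
x·lx·mx: 0, 4.2, 4.3, 3.6, 2.2, 0.3, 0 → Σ = 14.6
T = 14.6 / 8.16 = 1.789216… → 1.79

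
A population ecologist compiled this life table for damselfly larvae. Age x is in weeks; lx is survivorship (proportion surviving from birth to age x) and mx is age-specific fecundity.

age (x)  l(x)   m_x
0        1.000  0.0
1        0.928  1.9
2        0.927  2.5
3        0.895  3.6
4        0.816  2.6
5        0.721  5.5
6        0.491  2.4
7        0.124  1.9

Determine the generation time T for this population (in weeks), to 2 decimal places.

3.59

lx·mx: 0, 1.7632, 2.3175, 3.222, 2.1216, 3.9655, 1.1784, 0.2356 → R0 = 14.8038
x·lx·mx: 0, 1.7632, 4.635, 9.666, 8.4864, 19.8275, 7.0704, 1.6492 → Σ = 53.0977
T = 53.0977 / 14.8038 = 3.586762… → 3.59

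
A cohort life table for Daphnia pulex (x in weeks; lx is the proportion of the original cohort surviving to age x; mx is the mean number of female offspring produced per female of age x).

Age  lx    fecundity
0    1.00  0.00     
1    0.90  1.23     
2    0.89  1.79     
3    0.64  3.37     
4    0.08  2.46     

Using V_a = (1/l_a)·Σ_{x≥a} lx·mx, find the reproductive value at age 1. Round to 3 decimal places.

5.615

lx·mx for x ≥ 1: 1.107, 1.5931, 2.1568, 0.1968 → sum = 5.0537
V_1 = 5.0537 / l_1 = 5.0537 / 0.9 = 5.615222… → 5.615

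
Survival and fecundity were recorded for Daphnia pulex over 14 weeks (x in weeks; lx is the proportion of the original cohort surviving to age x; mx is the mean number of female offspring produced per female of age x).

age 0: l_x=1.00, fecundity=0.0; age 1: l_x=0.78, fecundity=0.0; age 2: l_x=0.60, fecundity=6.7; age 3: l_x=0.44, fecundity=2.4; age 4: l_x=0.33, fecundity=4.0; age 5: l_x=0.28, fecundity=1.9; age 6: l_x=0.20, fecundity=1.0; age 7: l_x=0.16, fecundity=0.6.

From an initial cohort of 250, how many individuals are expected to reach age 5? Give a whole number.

Expected survivors = N0 · l_5 = 250 × 0.28 = 70 → 70

70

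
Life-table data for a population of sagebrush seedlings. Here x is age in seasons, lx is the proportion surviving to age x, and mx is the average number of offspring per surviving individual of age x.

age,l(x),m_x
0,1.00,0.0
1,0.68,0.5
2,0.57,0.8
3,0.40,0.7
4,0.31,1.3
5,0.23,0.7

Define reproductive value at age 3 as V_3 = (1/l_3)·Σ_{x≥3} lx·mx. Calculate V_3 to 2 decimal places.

2.11

lx·mx for x ≥ 3: 0.28, 0.403, 0.161 → sum = 0.844
V_3 = 0.844 / l_3 = 0.844 / 0.4 = 2.11 → 2.11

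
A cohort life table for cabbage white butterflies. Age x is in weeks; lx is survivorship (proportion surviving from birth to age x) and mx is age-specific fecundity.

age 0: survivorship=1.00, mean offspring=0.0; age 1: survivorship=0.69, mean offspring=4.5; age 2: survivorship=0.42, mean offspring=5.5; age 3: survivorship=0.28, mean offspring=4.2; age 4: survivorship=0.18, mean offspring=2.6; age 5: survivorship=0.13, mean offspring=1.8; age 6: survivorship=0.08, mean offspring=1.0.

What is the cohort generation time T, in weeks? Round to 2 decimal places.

lx·mx: 0, 3.105, 2.31, 1.176, 0.468, 0.234, 0.08 → R0 = 7.373
x·lx·mx: 0, 3.105, 4.62, 3.528, 1.872, 1.17, 0.48 → Σ = 14.775
T = 14.775 / 7.373 = 2.003933… → 2.00

2.00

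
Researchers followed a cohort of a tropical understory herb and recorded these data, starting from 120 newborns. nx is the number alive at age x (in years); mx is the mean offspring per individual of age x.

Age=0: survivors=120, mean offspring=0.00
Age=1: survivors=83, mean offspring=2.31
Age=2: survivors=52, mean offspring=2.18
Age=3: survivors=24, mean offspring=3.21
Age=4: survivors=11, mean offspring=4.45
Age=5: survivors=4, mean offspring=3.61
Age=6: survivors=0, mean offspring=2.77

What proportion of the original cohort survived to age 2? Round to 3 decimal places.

0.433

l_2 = n_2/n_0 = 52/120 = 0.433333… → 0.433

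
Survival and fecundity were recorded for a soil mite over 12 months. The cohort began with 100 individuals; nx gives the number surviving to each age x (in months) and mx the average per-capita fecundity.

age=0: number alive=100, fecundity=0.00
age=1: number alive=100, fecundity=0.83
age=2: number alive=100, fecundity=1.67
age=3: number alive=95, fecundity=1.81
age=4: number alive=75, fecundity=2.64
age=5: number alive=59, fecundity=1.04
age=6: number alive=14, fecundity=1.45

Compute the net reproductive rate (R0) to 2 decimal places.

7.02

lx = nx/n0 = nx/100: 1, 1, 1, 0.95, 0.75, 0.59, 0.14
lx·mx by age: 0, 0.83, 1.67, 1.7195, 1.98, 0.6136, 0.203
R0 = Σ lx·mx = 7.0161 → 7.02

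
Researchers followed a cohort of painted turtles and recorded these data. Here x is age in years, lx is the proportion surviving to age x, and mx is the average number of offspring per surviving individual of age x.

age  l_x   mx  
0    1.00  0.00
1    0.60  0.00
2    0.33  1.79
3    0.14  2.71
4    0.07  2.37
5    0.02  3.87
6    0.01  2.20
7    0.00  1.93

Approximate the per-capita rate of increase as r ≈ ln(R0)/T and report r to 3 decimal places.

0.075

R0 = Σ lx·mx = 0 + 0 + 0.5907 + 0.3794 + 0.1659 + 0.0774 + 0.022 + 0 = 1.2354
Σ x·lx·mx = 3.5022; T = 3.5022/1.2354 = 2.83487…
r ≈ ln(R0)/T = ln(1.2354)/2.83487… = 0.07457… → 0.075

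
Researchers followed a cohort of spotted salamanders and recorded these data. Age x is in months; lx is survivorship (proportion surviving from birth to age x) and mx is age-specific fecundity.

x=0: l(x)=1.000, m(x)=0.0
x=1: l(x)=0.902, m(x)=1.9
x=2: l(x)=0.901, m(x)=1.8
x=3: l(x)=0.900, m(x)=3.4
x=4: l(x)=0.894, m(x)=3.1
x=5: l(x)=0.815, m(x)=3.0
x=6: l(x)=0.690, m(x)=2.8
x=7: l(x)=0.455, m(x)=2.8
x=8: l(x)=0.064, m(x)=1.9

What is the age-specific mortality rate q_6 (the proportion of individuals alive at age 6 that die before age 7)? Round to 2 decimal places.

q_6 = (l_6 − l_7) / l_6 = (0.69 − 0.455) / 0.69
     = 0.235 / 0.69 = 0.34058… → 0.34

0.34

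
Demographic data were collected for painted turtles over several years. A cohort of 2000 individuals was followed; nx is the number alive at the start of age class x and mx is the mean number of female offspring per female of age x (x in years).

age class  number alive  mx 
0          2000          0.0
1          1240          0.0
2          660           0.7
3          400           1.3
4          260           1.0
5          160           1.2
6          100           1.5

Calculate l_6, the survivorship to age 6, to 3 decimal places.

0.050

l_6 = n_6/n_0 = 100/2000 = 0.05 → 0.050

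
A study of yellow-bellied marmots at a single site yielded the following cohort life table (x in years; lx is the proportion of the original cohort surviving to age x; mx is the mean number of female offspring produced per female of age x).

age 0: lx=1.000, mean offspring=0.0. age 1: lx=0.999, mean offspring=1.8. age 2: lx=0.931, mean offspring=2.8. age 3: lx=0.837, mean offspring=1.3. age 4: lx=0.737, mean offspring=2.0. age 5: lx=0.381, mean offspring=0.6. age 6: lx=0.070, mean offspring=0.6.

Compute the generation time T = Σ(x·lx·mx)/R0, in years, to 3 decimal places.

2.427

lx·mx: 0, 1.7982, 2.6068, 1.0881, 1.474, 0.2286, 0.042 → R0 = 7.2377
x·lx·mx: 0, 1.7982, 5.2136, 3.2643, 5.896, 1.143, 0.252 → Σ = 17.5671
T = 17.5671 / 7.2377 = 2.427166… → 2.427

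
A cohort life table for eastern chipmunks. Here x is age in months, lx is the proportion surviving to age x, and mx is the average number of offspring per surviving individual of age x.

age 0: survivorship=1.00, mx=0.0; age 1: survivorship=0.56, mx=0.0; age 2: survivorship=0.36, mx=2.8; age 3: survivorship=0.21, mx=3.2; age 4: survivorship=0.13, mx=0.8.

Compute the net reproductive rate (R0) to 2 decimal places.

1.78

lx·mx by age: 0, 0, 1.008, 0.672, 0.104
R0 = Σ lx·mx = 1.784 → 1.78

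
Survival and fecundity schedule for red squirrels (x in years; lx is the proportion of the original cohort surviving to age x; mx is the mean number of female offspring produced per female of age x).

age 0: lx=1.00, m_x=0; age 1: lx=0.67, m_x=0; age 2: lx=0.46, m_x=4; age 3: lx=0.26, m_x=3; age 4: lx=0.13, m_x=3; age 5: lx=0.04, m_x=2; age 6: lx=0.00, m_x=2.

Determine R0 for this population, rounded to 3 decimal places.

lx·mx by age: 0, 0, 1.84, 0.78, 0.39, 0.08, 0
R0 = Σ lx·mx = 3.09 → 3.090

3.090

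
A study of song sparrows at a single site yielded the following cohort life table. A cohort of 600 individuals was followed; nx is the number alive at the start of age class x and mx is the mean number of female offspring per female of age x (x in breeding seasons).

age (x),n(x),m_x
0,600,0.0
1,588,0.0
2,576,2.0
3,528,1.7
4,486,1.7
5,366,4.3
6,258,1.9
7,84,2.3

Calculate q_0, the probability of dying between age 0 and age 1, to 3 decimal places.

lx = nx/n0 = nx/600: 1, 0.98, 0.96, 0.88, 0.81, 0.61, 0.43, 0.14
q_0 = (l_0 − l_1) / l_0 = (1 − 0.98) / 1
     = 0.02 / 1 = 0.02 → 0.020

0.020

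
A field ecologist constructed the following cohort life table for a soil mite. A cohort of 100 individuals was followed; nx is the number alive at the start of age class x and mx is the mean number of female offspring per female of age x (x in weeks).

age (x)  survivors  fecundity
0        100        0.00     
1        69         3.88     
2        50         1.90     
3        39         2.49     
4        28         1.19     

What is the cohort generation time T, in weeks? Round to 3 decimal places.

lx = nx/n0 = nx/100: 1, 0.69, 0.5, 0.39, 0.28
lx·mx: 0, 2.6772, 0.95, 0.9711, 0.3332 → R0 = 4.9315
x·lx·mx: 0, 2.6772, 1.9, 2.9133, 1.3328 → Σ = 8.8233
T = 8.8233 / 4.9315 = 1.789172… → 1.789

1.789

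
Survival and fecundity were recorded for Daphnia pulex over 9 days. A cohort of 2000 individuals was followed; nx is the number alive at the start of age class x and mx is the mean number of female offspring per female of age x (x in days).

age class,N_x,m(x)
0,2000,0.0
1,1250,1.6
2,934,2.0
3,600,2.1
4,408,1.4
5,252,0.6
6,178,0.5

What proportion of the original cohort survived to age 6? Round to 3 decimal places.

l_6 = n_6/n_0 = 178/2000 = 0.089 → 0.089

0.089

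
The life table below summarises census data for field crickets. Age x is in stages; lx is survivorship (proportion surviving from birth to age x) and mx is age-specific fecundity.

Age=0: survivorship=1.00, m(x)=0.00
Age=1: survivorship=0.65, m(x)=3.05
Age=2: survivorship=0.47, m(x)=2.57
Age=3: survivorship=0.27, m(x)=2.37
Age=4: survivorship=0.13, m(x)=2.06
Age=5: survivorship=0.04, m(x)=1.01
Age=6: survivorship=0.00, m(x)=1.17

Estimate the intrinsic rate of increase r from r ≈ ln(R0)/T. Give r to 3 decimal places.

0.774

R0 = Σ lx·mx = 0 + 1.9825 + 1.2079 + 0.6399 + 0.2678 + 0.0404 + 0 = 4.1385
Σ x·lx·mx = 7.5912; T = 7.5912/4.1385 = 1.83429…
r ≈ ln(R0)/T = ln(4.1385)/1.83429… = 0.77432… → 0.774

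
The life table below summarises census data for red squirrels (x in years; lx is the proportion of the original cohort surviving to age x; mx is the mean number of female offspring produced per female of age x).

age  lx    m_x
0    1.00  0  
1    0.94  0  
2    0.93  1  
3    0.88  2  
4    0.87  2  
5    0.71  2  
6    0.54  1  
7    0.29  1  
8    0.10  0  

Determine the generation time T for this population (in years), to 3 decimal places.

lx·mx: 0, 0, 0.93, 1.76, 1.74, 1.42, 0.54, 0.29, 0 → R0 = 6.68
x·lx·mx: 0, 0, 1.86, 5.28, 6.96, 7.1, 3.24, 2.03, 0 → Σ = 26.47
T = 26.47 / 6.68 = 3.962575… → 3.963

3.963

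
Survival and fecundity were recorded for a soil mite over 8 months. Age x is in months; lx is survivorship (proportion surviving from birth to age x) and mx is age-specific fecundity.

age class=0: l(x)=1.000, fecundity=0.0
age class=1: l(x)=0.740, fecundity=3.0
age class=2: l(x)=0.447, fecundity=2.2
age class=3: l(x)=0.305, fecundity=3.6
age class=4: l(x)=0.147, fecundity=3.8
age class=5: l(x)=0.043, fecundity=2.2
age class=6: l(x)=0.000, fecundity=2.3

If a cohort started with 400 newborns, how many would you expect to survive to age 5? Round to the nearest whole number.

Expected survivors = N0 · l_5 = 400 × 0.043 = 17.2 → 17

17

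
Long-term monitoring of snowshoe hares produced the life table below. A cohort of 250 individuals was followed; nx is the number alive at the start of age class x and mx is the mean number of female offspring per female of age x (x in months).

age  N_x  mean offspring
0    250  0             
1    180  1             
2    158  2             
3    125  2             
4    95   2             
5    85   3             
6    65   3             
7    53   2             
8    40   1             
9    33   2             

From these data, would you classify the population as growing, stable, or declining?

growing

lx = nx/n0 = nx/250: 1, 0.72, 0.632, 0.5, 0.38, 0.34, 0.26, 0.212, 0.16, 0.132
R0 = Σ lx·mx = 0 + 0.72 + 1.264 + 1 + 0.76 + 1.02 + 0.78 + 0.424 + 0.16 + 0.264 = 6.392
R0 > 1, so the population is growing.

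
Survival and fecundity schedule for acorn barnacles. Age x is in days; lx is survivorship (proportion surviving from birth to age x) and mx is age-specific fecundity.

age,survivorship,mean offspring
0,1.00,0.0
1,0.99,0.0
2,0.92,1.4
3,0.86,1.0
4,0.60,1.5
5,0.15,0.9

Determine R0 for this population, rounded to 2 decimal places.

lx·mx by age: 0, 0, 1.288, 0.86, 0.9, 0.135
R0 = Σ lx·mx = 3.183 → 3.18

3.18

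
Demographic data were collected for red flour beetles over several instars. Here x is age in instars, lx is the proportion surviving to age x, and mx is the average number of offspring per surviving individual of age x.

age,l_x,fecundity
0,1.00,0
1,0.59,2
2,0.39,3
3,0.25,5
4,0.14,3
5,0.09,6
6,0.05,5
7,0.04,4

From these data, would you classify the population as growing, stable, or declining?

R0 = Σ lx·mx = 0 + 1.18 + 1.17 + 1.25 + 0.42 + 0.54 + 0.25 + 0.16 = 4.97
R0 > 1, so the population is growing.

growing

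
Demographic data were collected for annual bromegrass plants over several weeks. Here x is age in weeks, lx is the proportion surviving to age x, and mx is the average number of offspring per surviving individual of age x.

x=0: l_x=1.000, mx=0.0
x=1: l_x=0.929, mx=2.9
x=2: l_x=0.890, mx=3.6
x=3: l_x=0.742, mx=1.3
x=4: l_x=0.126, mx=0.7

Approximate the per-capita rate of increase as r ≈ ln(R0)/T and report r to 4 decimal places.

R0 = Σ lx·mx = 0 + 2.6941 + 3.204 + 0.9646 + 0.0882 = 6.9509
Σ x·lx·mx = 12.3487; T = 12.3487/6.9509 = 1.77656…
r ≈ ln(R0)/T = ln(6.9509)/1.77656… = 1.091362… → 1.0914

1.0914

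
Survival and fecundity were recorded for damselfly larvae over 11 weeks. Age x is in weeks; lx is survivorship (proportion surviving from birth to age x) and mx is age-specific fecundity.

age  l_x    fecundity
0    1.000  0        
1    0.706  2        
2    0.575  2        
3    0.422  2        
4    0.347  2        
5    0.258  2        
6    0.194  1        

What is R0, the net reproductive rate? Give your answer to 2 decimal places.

lx·mx by age: 0, 1.412, 1.15, 0.844, 0.694, 0.516, 0.194
R0 = Σ lx·mx = 4.81 → 4.81

4.81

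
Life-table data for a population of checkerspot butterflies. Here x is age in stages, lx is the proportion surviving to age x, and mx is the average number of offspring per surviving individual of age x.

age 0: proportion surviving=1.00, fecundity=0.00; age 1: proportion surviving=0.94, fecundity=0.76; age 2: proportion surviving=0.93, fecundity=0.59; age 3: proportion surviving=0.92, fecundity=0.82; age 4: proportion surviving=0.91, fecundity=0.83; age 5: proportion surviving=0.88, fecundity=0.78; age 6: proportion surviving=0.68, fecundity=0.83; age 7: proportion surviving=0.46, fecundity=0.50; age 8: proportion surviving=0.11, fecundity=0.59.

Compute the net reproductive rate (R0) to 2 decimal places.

lx·mx by age: 0, 0.7144, 0.5487, 0.7544, 0.7553, 0.6864, 0.5644, 0.23, 0.0649
R0 = Σ lx·mx = 4.3185 → 4.32

4.32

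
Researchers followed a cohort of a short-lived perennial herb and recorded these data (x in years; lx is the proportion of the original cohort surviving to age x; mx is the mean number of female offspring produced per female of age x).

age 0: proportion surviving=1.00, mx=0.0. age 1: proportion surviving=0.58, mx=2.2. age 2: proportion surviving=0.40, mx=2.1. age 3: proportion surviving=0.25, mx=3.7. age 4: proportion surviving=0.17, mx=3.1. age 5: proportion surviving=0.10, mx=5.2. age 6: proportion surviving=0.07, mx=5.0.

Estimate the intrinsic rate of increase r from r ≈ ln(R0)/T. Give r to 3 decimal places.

R0 = Σ lx·mx = 0 + 1.276 + 0.84 + 0.925 + 0.527 + 0.52 + 0.35 = 4.438
Σ x·lx·mx = 12.539; T = 12.539/4.438 = 2.82537…
r ≈ ln(R0)/T = ln(4.438)/2.82537… = 0.52744… → 0.527

0.527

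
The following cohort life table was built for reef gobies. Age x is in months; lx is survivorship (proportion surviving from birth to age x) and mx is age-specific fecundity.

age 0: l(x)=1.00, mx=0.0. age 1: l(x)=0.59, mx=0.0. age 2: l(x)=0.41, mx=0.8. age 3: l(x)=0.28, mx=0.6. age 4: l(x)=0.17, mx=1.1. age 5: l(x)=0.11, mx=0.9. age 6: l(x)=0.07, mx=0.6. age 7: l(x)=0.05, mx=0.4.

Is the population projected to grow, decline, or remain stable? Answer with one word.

R0 = Σ lx·mx = 0 + 0 + 0.328 + 0.168 + 0.187 + 0.099 + 0.042 + 0.02 = 0.844
R0 < 1, so the population is declining.

declining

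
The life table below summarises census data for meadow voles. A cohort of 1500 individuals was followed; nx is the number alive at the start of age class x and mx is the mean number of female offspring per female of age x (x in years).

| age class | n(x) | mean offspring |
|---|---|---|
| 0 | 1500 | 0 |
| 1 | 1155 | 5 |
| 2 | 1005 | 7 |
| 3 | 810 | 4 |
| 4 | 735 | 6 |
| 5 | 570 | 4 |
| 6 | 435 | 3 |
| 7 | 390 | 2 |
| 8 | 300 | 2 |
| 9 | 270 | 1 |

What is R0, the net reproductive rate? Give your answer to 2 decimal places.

lx = nx/n0 = nx/1500: 1, 0.77, 0.67, 0.54, 0.49, 0.38, 0.29, 0.26, 0.2, 0.18
lx·mx by age: 0, 3.85, 4.69, 2.16, 2.94, 1.52, 0.87, 0.52, 0.4, 0.18
R0 = Σ lx·mx = 17.13 → 17.13

17.13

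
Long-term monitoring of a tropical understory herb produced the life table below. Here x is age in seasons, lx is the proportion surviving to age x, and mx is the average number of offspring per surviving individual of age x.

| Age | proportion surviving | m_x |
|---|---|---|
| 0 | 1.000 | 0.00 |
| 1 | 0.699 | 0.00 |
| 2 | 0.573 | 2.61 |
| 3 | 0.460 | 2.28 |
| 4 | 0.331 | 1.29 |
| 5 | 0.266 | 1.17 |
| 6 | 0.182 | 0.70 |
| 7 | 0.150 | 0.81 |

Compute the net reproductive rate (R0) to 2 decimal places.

lx·mx by age: 0, 0, 1.49553, 1.0488, 0.42699, 0.31122, 0.1274, 0.1215
R0 = Σ lx·mx = 3.53144 → 3.53

3.53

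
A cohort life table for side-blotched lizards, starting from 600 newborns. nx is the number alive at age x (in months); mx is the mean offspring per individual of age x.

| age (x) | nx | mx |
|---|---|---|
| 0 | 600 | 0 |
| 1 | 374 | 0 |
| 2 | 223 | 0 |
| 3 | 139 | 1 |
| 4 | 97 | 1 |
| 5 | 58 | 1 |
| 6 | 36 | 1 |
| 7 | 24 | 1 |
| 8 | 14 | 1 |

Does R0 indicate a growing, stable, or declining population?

declining

lx = nx/n0 = nx/600: 1, 0.62333…, 0.37167…, 0.23167…, 0.16167…, 0.09667…, 0.06, 0.04, 0.02333…
R0 = Σ lx·mx = 0 + 0 + 0 + 0.231667… + 0.161667… + 0.096667… + 0.06 + 0.04 + 0.023333… = 0.613333…
R0 < 1, so the population is declining.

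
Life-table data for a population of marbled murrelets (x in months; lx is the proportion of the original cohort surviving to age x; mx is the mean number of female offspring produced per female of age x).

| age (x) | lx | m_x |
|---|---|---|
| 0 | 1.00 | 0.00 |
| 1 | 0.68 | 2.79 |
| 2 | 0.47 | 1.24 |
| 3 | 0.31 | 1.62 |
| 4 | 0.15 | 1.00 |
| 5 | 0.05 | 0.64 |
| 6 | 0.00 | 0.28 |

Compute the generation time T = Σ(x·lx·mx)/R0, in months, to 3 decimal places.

1.684

lx·mx: 0, 1.8972, 0.5828, 0.5022, 0.15, 0.032, 0 → R0 = 3.1642
x·lx·mx: 0, 1.8972, 1.1656, 1.5066, 0.6, 0.16, 0 → Σ = 5.3294
T = 5.3294 / 3.1642 = 1.68428… → 1.684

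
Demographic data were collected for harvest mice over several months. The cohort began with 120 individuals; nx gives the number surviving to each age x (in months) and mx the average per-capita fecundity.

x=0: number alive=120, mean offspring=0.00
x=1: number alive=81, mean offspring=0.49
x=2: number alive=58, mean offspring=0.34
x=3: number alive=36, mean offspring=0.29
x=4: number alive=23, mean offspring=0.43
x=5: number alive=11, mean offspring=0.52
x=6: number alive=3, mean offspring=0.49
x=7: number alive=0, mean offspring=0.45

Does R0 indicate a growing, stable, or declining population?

lx = nx/n0 = nx/120: 1, 0.675, 0.48333…, 0.3, 0.19167…, 0.09167…, 0.025, 0
R0 = Σ lx·mx = 0 + 0.33075 + 0.164333… + 0.087 + 0.082417… + 0.047667… + 0.01225 + 0 = 0.724417…
R0 < 1, so the population is declining.

declining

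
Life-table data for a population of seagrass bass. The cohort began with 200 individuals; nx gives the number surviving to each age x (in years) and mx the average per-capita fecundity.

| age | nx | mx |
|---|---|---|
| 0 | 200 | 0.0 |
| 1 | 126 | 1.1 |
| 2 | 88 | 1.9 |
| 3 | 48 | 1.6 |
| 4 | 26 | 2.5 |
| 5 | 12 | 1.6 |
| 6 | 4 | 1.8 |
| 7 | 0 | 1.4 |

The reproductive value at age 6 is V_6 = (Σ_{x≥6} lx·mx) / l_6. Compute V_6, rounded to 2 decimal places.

lx = nx/n0 = nx/200: 1, 0.63, 0.44, 0.24, 0.13, 0.06, 0.02, 0
lx·mx for x ≥ 6: 0.036, 0 → sum = 0.036
V_6 = 0.036 / l_6 = 0.036 / 0.02 = 1.8 → 1.80

1.80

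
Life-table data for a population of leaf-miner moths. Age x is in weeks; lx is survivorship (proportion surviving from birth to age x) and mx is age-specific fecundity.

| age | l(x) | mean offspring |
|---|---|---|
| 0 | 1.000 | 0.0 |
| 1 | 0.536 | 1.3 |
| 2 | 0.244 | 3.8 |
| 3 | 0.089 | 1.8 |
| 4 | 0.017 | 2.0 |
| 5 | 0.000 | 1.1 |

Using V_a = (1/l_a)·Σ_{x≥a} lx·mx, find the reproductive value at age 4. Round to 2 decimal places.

lx·mx for x ≥ 4: 0.034, 0 → sum = 0.034
V_4 = 0.034 / l_4 = 0.034 / 0.017 = 2 → 2.00

2.00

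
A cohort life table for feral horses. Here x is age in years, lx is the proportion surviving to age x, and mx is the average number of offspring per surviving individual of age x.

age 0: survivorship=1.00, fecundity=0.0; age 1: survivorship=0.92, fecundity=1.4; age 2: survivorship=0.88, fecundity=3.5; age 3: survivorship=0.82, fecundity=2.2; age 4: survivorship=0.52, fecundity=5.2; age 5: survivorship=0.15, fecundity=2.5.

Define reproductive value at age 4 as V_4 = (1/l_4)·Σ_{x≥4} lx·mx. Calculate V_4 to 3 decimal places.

5.921

lx·mx for x ≥ 4: 2.704, 0.375 → sum = 3.079
V_4 = 3.079 / l_4 = 3.079 / 0.52 = 5.921154… → 5.921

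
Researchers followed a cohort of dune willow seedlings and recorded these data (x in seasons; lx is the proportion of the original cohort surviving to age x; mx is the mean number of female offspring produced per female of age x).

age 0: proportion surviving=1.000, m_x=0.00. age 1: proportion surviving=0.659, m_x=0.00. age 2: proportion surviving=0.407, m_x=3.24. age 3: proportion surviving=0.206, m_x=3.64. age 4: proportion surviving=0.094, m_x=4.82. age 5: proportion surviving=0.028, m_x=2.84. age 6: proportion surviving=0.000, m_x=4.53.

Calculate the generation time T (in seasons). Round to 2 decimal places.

2.73

lx·mx: 0, 0, 1.31868, 0.74984, 0.45308, 0.07952, 0 → R0 = 2.60112
x·lx·mx: 0, 0, 2.63736, 2.24952, 1.81232, 0.3976, 0 → Σ = 7.0968
T = 7.0968 / 2.60112 = 2.728363… → 2.73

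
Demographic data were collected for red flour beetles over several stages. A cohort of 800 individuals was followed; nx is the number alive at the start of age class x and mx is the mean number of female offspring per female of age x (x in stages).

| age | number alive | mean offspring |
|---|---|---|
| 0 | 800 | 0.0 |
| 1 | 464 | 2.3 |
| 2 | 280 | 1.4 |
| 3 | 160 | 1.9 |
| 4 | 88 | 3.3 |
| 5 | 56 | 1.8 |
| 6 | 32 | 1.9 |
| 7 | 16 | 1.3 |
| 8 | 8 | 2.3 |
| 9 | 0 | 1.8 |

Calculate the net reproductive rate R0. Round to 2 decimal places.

lx = nx/n0 = nx/800: 1, 0.58, 0.35, 0.2, 0.11, 0.07, 0.04, 0.02, 0.01, 0
lx·mx by age: 0, 1.334, 0.49, 0.38, 0.363, 0.126, 0.076, 0.026, 0.023, 0
R0 = Σ lx·mx = 2.818 → 2.82

2.82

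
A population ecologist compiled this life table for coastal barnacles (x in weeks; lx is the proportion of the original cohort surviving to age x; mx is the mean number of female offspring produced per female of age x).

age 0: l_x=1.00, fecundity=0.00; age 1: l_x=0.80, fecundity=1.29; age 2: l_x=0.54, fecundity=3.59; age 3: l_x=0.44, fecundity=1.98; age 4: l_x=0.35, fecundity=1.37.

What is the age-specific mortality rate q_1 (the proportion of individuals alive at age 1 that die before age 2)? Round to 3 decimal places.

0.325

q_1 = (l_1 − l_2) / l_1 = (0.8 − 0.54) / 0.8
     = 0.26 / 0.8 = 0.325 → 0.325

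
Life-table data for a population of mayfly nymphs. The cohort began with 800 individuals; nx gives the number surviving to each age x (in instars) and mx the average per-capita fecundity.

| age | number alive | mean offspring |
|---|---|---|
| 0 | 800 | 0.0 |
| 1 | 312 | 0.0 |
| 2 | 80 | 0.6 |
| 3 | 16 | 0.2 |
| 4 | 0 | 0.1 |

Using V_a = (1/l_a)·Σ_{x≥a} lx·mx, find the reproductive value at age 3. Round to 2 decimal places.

lx = nx/n0 = nx/800: 1, 0.39, 0.1, 0.02, 0
lx·mx for x ≥ 3: 0.004, 0 → sum = 0.004
V_3 = 0.004 / l_3 = 0.004 / 0.02 = 0.2 → 0.20

0.20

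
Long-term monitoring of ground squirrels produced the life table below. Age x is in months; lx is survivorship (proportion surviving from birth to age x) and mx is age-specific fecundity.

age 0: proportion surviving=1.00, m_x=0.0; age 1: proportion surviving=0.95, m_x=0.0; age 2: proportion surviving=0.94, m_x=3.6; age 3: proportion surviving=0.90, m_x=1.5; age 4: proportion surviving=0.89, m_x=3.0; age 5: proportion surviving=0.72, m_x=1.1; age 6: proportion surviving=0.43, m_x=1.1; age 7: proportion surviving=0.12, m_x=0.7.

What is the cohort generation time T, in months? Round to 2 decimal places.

3.30

lx·mx: 0, 0, 3.384, 1.35, 2.67, 0.792, 0.473, 0.084 → R0 = 8.753
x·lx·mx: 0, 0, 6.768, 4.05, 10.68, 3.96, 2.838, 0.588 → Σ = 28.884
T = 28.884 / 8.753 = 3.299897… → 3.30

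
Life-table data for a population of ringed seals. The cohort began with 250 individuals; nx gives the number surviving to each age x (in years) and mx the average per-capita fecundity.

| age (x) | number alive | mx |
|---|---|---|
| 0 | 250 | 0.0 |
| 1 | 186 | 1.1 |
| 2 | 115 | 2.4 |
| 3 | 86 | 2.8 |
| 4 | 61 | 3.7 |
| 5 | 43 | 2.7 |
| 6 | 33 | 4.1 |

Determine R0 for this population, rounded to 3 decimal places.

lx = nx/n0 = nx/250: 1, 0.744, 0.46, 0.344, 0.244, 0.172, 0.132
lx·mx by age: 0, 0.8184, 1.104, 0.9632, 0.9028, 0.4644, 0.5412
R0 = Σ lx·mx = 4.794 → 4.794

4.794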